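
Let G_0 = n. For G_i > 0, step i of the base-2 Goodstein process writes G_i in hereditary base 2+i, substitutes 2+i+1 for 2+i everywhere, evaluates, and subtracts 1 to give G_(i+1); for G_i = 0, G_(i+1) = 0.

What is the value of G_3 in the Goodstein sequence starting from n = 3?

base 2: 3 = 2 + 1; at 3: 3 + 1 = 4; next = 3
base 3: 3 = 3; at 4: 4 = 4; next = 3
base 4: 3 = 3; at 5: 3 = 3; next = 2
base 5: 2 = 2; at 6: 2 = 2; next = 1

2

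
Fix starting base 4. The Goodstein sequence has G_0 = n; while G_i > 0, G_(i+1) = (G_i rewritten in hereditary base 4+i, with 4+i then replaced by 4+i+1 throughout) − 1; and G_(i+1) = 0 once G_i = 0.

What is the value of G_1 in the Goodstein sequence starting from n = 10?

11

i=0: 10 = 2·4 + 2 (b=4); 4→5: 2·5 + 2 = 12; 12−1 = 11
i=1: 11 = 2·5 + 1 (b=5); 5→6: 2·6 + 1 = 13; 13−1 = 12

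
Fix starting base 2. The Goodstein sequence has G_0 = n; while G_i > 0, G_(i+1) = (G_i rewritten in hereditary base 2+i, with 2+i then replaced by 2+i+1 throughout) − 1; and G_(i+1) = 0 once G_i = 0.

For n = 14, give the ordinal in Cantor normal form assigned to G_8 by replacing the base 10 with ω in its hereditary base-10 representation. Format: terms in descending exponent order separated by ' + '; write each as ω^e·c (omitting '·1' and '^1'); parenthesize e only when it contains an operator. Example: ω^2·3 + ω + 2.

i=0: 14 = 2^(2 + 1) + 2^2 + 2 (b=2); 2→3: 3^(3 + 1) + 3^3 + 3 = 111; 111−1 = 110
i=1: 110 = 3^(3 + 1) + 3^3 + 2 (b=3); 3→4: 4^(4 + 1) + 4^4 + 2 = 1282; 1282−1 = 1281
i=2: 1281 = 4^(4 + 1) + 4^4 + 1 (b=4); 4→5: 5^(5 + 1) + 5^5 + 1 = 18751; 18751−1 = 18750
i=3: 18750 = 5^(5 + 1) + 5^5 (b=5); 5→6: 6^(6 + 1) + 6^6 = 326592; 326592−1 = 326591
i=4: 326591 = 6^(6 + 1) + 5·6^5 + 5·6^4 + 5·6^3 + 5·6^2 + 5·6 + 5 (b=6); 6→7: 7^(7 + 1) + 5·7^5 + 5·7^4 + 5·7^3 + 5·7^2 + 5·7 + 5 = 5862841; 5862841−1 = 5862840
i=5: 5862840 = 7^(7 + 1) + 5·7^5 + 5·7^4 + 5·7^3 + 5·7^2 + 5·7 + 4 (b=7); 7→8: 8^(8 + 1) + 5·8^5 + 5·8^4 + 5·8^3 + 5·8^2 + 5·8 + 4 = 134404972; 134404972−1 = 134404971
i=6: 134404971 = 8^(8 + 1) + 5·8^5 + 5·8^4 + 5·8^3 + 5·8^2 + 5·8 + 3 (b=8); 8→9: 9^(9 + 1) + 5·9^5 + 5·9^4 + 5·9^3 + 5·9^2 + 5·9 + 3 = 3487116549; 3487116549−1 = 3487116548
i=7: 3487116548 = 9^(9 + 1) + 5·9^5 + 5·9^4 + 5·9^3 + 5·9^2 + 5·9 + 2 (b=9); 9→10: 10^(10 + 1) + 5·10^5 + 5·10^4 + 5·10^3 + 5·10^2 + 5·10 + 2 = 100000555552; 100000555552−1 = 100000555551

ω^(ω + 1) + ω^5·5 + ω^4·5 + ω^3·5 + ω^2·5 + ω·5 + 1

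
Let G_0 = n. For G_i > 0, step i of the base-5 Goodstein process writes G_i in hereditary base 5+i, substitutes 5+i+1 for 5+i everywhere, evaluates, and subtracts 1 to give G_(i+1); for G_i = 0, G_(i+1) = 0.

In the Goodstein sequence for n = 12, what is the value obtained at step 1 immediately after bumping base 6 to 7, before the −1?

15

12 —HB5→ 2·5 + 2 —bump→ 2·6 + 2 = 14 —(−1)→ 13
13 —HB6→ 2·6 + 1 —bump→ 2·7 + 1 = 15 —(−1)→ 14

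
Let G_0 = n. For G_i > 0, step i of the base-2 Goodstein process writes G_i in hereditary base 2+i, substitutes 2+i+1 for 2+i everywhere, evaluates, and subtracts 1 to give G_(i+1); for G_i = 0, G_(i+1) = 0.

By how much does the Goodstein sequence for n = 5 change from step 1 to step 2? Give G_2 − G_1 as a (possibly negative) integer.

(0) 5|_2 = 2^2 + 1 ↦ 3^3 + 1|_3 = 28 ⇒ 27
(1) 27|_3 = 3^3 ↦ 4^4|_4 = 256 ⇒ 255

228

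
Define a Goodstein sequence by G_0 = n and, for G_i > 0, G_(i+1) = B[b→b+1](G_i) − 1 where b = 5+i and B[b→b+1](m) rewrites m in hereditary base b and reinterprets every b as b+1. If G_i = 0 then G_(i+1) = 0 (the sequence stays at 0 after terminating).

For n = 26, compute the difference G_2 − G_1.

base 5: 26 = 5^2 + 1; at 6: 6^2 + 1 = 37; next = 36
base 6: 36 = 6^2; at 7: 7^2 = 49; next = 48

12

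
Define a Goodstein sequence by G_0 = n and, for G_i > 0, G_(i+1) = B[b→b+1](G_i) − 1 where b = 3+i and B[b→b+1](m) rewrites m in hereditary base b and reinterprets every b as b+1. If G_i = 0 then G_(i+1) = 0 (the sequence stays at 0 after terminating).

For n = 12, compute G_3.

37

i=0: 12 = 3^2 + 3 (b=3); 3→4: 4^2 + 4 = 20; 20−1 = 19
i=1: 19 = 4^2 + 3 (b=4); 4→5: 5^2 + 3 = 28; 28−1 = 27
i=2: 27 = 5^2 + 2 (b=5); 5→6: 6^2 + 2 = 38; 38−1 = 37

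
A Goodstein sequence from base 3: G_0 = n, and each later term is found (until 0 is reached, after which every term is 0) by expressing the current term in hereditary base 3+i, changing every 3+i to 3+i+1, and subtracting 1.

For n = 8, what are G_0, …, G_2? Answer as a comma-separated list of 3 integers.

8, 9, 10

G_0=8  [base 3] 2·3 + 2  →[3↦4]→  2·4 + 2 = 10  −1 ⇒ G_1=9
G_1=9  [base 4] 2·4 + 1  →[4↦5]→  2·5 + 1 = 11  −1 ⇒ G_2=10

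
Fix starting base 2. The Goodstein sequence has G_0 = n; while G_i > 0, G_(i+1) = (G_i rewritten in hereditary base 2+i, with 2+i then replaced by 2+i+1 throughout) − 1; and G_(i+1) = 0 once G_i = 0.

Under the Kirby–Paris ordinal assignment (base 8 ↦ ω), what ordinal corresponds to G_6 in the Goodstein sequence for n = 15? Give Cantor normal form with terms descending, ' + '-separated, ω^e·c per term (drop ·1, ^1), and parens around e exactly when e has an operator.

G_0=15  [base 2] 2^(2 + 1) + 2^2 + 2 + 1  →[2↦3]→  3^(3 + 1) + 3^3 + 3 + 1 = 112  −1 ⇒ G_1=111
G_1=111  [base 3] 3^(3 + 1) + 3^3 + 3  →[3↦4]→  4^(4 + 1) + 4^4 + 4 = 1284  −1 ⇒ G_2=1283
G_2=1283  [base 4] 4^(4 + 1) + 4^4 + 3  →[4↦5]→  5^(5 + 1) + 5^5 + 3 = 18753  −1 ⇒ G_3=18752
G_3=18752  [base 5] 5^(5 + 1) + 5^5 + 2  →[5↦6]→  6^(6 + 1) + 6^6 + 2 = 326594  −1 ⇒ G_4=326593
G_4=326593  [base 6] 6^(6 + 1) + 6^6 + 1  →[6↦7]→  7^(7 + 1) + 7^7 + 1 = 6588345  −1 ⇒ G_5=6588344
G_5=6588344  [base 7] 7^(7 + 1) + 7^7  →[7↦8]→  8^(8 + 1) + 8^8 = 150994944  −1 ⇒ G_6=150994943

ω^(ω + 1) + ω^7·7 + ω^6·7 + ω^5·7 + ω^4·7 + ω^3·7 + ω^2·7 + ω·7 + 7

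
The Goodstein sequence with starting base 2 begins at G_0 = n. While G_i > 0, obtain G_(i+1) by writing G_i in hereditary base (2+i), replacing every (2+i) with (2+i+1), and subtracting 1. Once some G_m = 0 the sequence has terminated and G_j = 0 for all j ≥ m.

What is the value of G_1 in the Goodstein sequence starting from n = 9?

81

(0) 9|_2 = 2^(2 + 1) + 1 ↦ 3^(3 + 1) + 1|_3 = 82 ⇒ 81
(1) 81|_3 = 3^(3 + 1) ↦ 4^(4 + 1)|_4 = 1024 ⇒ 1023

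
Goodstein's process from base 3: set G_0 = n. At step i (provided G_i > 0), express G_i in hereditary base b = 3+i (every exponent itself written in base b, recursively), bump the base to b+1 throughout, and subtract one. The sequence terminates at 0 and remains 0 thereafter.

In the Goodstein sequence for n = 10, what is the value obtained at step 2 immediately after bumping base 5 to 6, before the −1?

28

(0) 10|_3 = 3^2 + 1 ↦ 4^2 + 1|_4 = 17 ⇒ 16
(1) 16|_4 = 4^2 ↦ 5^2|_5 = 25 ⇒ 24
(2) 24|_5 = 4·5 + 4 ↦ 4·6 + 4|_6 = 28 ⇒ 27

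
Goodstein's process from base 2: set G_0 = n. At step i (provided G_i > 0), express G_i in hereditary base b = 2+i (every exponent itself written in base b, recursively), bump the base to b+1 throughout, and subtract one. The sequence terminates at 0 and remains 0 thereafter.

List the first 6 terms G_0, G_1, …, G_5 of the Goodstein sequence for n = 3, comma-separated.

3, 3, 3, 2, 1, 0

G_0=3  [base 2] 2 + 1  →[2↦3]→  3 + 1 = 4  −1 ⇒ G_1=3
G_1=3  [base 3] 3  →[3↦4]→  4 = 4  −1 ⇒ G_2=3
G_2=3  [base 4] 3  →[4↦5]→  3 = 3  −1 ⇒ G_3=2
G_3=2  [base 5] 2  →[5↦6]→  2 = 2  −1 ⇒ G_4=1
G_4=1  [base 6] 1  →[6↦7]→  1 = 1  −1 ⇒ G_5=0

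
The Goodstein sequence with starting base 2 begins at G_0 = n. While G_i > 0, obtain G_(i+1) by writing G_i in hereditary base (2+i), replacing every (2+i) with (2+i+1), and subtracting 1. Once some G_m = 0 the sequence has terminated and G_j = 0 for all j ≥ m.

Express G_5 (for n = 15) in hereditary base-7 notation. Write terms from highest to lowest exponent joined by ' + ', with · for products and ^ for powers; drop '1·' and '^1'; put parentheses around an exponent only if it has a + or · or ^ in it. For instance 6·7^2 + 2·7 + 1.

15 —HB2→ 2^(2 + 1) + 2^2 + 2 + 1 —bump→ 3^(3 + 1) + 3^3 + 3 + 1 = 112 —(−1)→ 111
111 —HB3→ 3^(3 + 1) + 3^3 + 3 —bump→ 4^(4 + 1) + 4^4 + 4 = 1284 —(−1)→ 1283
1283 —HB4→ 4^(4 + 1) + 4^4 + 3 —bump→ 5^(5 + 1) + 5^5 + 3 = 18753 —(−1)→ 18752
18752 —HB5→ 5^(5 + 1) + 5^5 + 2 —bump→ 6^(6 + 1) + 6^6 + 2 = 326594 —(−1)→ 326593
326593 —HB6→ 6^(6 + 1) + 6^6 + 1 —bump→ 7^(7 + 1) + 7^7 + 1 = 6588345 —(−1)→ 6588344
6588344 —HB7→ 7^(7 + 1) + 7^7 —bump→ 8^(8 + 1) + 8^8 = 150994944 —(−1)→ 150994943

7^(7 + 1) + 7^7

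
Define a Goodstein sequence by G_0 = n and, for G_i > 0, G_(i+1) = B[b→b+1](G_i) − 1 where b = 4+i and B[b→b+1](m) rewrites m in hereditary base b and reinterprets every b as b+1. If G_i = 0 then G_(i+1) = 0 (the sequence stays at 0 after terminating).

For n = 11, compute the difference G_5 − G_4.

base 4: 11 = 2·4 + 3; at 5: 2·5 + 3 = 13; next = 12
base 5: 12 = 2·5 + 2; at 6: 2·6 + 2 = 14; next = 13
base 6: 13 = 2·6 + 1; at 7: 2·7 + 1 = 15; next = 14
base 7: 14 = 2·7; at 8: 2·8 = 16; next = 15
base 8: 15 = 8 + 7; at 9: 9 + 7 = 16; next = 15

0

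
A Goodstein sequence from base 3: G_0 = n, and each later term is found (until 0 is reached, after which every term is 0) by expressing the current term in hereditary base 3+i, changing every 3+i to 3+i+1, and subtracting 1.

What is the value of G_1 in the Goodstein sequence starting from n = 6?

6 —HB3→ 2·3 —bump→ 2·4 = 8 —(−1)→ 7
7 —HB4→ 4 + 3 —bump→ 5 + 3 = 8 —(−1)→ 7

7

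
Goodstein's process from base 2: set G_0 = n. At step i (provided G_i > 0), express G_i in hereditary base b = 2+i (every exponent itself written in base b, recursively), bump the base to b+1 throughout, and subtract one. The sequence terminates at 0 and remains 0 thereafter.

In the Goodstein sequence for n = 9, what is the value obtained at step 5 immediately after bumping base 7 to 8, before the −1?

G_0 = 9. HB_2(9) = 2^(2 + 1) + 1. Bump = 82. G_1 = 81.
G_1 = 81. HB_3(81) = 3^(3 + 1). Bump = 1024. G_2 = 1023.
G_2 = 1023. HB_4(1023) = 3·4^4 + 3·4^3 + 3·4^2 + 3·4 + 3. Bump = 9843. G_3 = 9842.
G_3 = 9842. HB_5(9842) = 3·5^5 + 3·5^3 + 3·5^2 + 3·5 + 2. Bump = 140744. G_4 = 140743.
G_4 = 140743. HB_6(140743) = 3·6^6 + 3·6^3 + 3·6^2 + 3·6 + 1. Bump = 2471827. G_5 = 2471826.
G_5 = 2471826. HB_7(2471826) = 3·7^7 + 3·7^3 + 3·7^2 + 3·7. Bump = 50333400. G_6 = 50333399.

50333400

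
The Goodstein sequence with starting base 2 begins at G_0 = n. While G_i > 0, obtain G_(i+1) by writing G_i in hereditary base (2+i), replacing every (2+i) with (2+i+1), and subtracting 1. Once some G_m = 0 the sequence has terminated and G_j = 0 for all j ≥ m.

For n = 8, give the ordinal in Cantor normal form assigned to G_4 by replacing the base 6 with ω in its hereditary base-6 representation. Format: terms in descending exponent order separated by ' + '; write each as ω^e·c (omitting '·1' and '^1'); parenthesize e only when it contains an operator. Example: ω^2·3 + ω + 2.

G_0 = 8. HB_2(8) = 2^(2 + 1). Bump = 81. G_1 = 80.
G_1 = 80. HB_3(80) = 2·3^3 + 2·3^2 + 2·3 + 2. Bump = 554. G_2 = 553.
G_2 = 553. HB_4(553) = 2·4^4 + 2·4^2 + 2·4 + 1. Bump = 6311. G_3 = 6310.
G_3 = 6310. HB_5(6310) = 2·5^5 + 2·5^2 + 2·5. Bump = 93396. G_4 = 93395.
G_4 = 93395. HB_6(93395) = 2·6^6 + 2·6^2 + 6 + 5. Bump = 1647196. G_5 = 1647195.

ω^ω·2 + ω^2·2 + ω + 5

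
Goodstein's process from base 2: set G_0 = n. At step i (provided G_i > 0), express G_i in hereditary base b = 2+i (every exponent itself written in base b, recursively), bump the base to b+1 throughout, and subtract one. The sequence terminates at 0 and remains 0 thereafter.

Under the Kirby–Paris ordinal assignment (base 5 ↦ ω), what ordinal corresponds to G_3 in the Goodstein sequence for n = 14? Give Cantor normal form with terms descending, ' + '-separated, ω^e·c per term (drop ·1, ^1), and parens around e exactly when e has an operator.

i=0: 14 = 2^(2 + 1) + 2^2 + 2 (b=2); 2→3: 3^(3 + 1) + 3^3 + 3 = 111; 111−1 = 110
i=1: 110 = 3^(3 + 1) + 3^3 + 2 (b=3); 3→4: 4^(4 + 1) + 4^4 + 2 = 1282; 1282−1 = 1281
i=2: 1281 = 4^(4 + 1) + 4^4 + 1 (b=4); 4→5: 5^(5 + 1) + 5^5 + 1 = 18751; 18751−1 = 18750
i=3: 18750 = 5^(5 + 1) + 5^5 (b=5); 5→6: 6^(6 + 1) + 6^6 = 326592; 326592−1 = 326591

ω^(ω + 1) + ω^ω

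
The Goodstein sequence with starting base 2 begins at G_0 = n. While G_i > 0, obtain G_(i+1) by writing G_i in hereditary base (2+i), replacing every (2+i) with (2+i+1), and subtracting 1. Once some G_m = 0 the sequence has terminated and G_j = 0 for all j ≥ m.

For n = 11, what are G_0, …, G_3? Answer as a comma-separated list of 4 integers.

11, 84, 1027, 15627

(0) 11|_2 = 2^(2 + 1) + 2 + 1 ↦ 3^(3 + 1) + 3 + 1|_3 = 85 ⇒ 84
(1) 84|_3 = 3^(3 + 1) + 3 ↦ 4^(4 + 1) + 4|_4 = 1028 ⇒ 1027
(2) 1027|_4 = 4^(4 + 1) + 3 ↦ 5^(5 + 1) + 3|_5 = 15628 ⇒ 15627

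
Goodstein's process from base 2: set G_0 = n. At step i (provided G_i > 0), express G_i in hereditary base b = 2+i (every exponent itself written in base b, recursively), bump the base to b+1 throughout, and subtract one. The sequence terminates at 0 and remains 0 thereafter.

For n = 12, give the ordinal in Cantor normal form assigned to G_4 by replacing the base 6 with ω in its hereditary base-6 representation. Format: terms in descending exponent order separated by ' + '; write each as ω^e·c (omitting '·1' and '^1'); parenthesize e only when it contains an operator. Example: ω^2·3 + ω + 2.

ω^(ω + 1) + ω^2·2 + ω + 5

[0] 12 ≡ 2^(2 + 1) + 2^2 (base 2). Lift 3: 108. −1: 107.
[1] 107 ≡ 3^(3 + 1) + 2·3^2 + 2·3 + 2 (base 3). Lift 4: 1066. −1: 1065.
[2] 1065 ≡ 4^(4 + 1) + 2·4^2 + 2·4 + 1 (base 4). Lift 5: 15686. −1: 15685.
[3] 15685 ≡ 5^(5 + 1) + 2·5^2 + 2·5 (base 5). Lift 6: 280020. −1: 280019.
[4] 280019 ≡ 6^(6 + 1) + 2·6^2 + 6 + 5 (base 6). Lift 7: 5764911. −1: 5764910.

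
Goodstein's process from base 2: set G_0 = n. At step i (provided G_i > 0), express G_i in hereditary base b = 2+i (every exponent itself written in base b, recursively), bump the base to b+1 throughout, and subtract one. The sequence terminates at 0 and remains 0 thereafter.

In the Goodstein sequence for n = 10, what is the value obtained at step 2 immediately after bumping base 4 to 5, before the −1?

15626

step 0: 10 = 2^(2 + 1) + 2; sub 3 for 2: 3^(3 + 1) + 3; = 84; G_1 = 84−1 = 83
step 1: 83 = 3^(3 + 1) + 2; sub 4 for 3: 4^(4 + 1) + 2; = 1026; G_2 = 1026−1 = 1025
step 2: 1025 = 4^(4 + 1) + 1; sub 5 for 4: 5^(5 + 1) + 1; = 15626; G_3 = 15626−1 = 15625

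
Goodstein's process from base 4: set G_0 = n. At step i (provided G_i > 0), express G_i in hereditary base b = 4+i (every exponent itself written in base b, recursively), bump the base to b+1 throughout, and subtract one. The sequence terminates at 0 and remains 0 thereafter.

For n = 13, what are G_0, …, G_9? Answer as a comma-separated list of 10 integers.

i=0: 13 = 3·4 + 1 (b=4); 4→5: 3·5 + 1 = 16; 16−1 = 15
i=1: 15 = 3·5 (b=5); 5→6: 3·6 = 18; 18−1 = 17
i=2: 17 = 2·6 + 5 (b=6); 6→7: 2·7 + 5 = 19; 19−1 = 18
i=3: 18 = 2·7 + 4 (b=7); 7→8: 2·8 + 4 = 20; 20−1 = 19
i=4: 19 = 2·8 + 3 (b=8); 8→9: 2·9 + 3 = 21; 21−1 = 20
i=5: 20 = 2·9 + 2 (b=9); 9→10: 2·10 + 2 = 22; 22−1 = 21
i=6: 21 = 2·10 + 1 (b=10); 10→11: 2·11 + 1 = 23; 23−1 = 22
i=7: 22 = 2·11 (b=11); 11→12: 2·12 = 24; 24−1 = 23
i=8: 23 = 12 + 11 (b=12); 12→13: 13 + 11 = 24; 24−1 = 23

13, 15, 17, 18, 19, 20, 21, 22, 23, 23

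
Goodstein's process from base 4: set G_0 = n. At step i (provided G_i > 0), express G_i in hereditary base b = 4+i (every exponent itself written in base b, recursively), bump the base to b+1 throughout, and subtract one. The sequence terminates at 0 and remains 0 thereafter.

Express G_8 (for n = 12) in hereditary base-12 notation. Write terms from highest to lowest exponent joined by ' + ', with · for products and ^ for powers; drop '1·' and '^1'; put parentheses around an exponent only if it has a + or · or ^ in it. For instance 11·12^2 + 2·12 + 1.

12 + 7

i=0: 12 = 3·4 (b=4); 4→5: 3·5 = 15; 15−1 = 14
i=1: 14 = 2·5 + 4 (b=5); 5→6: 2·6 + 4 = 16; 16−1 = 15
i=2: 15 = 2·6 + 3 (b=6); 6→7: 2·7 + 3 = 17; 17−1 = 16
i=3: 16 = 2·7 + 2 (b=7); 7→8: 2·8 + 2 = 18; 18−1 = 17
i=4: 17 = 2·8 + 1 (b=8); 8→9: 2·9 + 1 = 19; 19−1 = 18
i=5: 18 = 2·9 (b=9); 9→10: 2·10 = 20; 20−1 = 19
i=6: 19 = 10 + 9 (b=10); 10→11: 11 + 9 = 20; 20−1 = 19
i=7: 19 = 11 + 8 (b=11); 11→12: 12 + 8 = 20; 20−1 = 19
i=8: 19 = 12 + 7 (b=12); 12→13: 13 + 7 = 20; 20−1 = 19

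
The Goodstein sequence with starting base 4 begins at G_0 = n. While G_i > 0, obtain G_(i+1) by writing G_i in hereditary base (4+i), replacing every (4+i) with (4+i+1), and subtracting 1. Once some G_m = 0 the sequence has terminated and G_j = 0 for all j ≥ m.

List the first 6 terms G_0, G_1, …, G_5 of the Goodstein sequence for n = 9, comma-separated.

9, 10, 11, 11, 11, 11

[0] 9 ≡ 2·4 + 1 (base 4). Lift 5: 11. −1: 10.
[1] 10 ≡ 2·5 (base 5). Lift 6: 12. −1: 11.
[2] 11 ≡ 6 + 5 (base 6). Lift 7: 12. −1: 11.
[3] 11 ≡ 7 + 4 (base 7). Lift 8: 12. −1: 11.
[4] 11 ≡ 8 + 3 (base 8). Lift 9: 12. −1: 11.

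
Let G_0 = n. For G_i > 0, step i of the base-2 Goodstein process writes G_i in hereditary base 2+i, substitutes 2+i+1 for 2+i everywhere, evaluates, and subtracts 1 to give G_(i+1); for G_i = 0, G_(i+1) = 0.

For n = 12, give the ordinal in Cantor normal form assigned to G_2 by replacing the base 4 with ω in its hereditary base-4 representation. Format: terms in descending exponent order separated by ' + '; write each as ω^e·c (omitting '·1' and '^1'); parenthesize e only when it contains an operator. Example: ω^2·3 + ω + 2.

base 2: 12 = 2^(2 + 1) + 2^2; at 3: 3^(3 + 1) + 3^3 = 108; next = 107
base 3: 107 = 3^(3 + 1) + 2·3^2 + 2·3 + 2; at 4: 4^(4 + 1) + 2·4^2 + 2·4 + 2 = 1066; next = 1065
base 4: 1065 = 4^(4 + 1) + 2·4^2 + 2·4 + 1; at 5: 5^(5 + 1) + 2·5^2 + 2·5 + 1 = 15686; next = 15685

ω^(ω + 1) + ω^2·2 + ω·2 + 1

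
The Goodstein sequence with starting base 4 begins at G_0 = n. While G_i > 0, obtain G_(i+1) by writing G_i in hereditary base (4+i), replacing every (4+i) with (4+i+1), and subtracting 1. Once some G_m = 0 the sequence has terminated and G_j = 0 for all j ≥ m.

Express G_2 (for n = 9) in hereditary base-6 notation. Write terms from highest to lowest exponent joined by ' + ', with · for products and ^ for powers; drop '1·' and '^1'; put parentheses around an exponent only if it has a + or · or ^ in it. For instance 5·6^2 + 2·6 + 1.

9 —HB4→ 2·4 + 1 —bump→ 2·5 + 1 = 11 —(−1)→ 10
10 —HB5→ 2·5 —bump→ 2·6 = 12 —(−1)→ 11
11 —HB6→ 6 + 5 —bump→ 7 + 5 = 12 —(−1)→ 11

6 + 5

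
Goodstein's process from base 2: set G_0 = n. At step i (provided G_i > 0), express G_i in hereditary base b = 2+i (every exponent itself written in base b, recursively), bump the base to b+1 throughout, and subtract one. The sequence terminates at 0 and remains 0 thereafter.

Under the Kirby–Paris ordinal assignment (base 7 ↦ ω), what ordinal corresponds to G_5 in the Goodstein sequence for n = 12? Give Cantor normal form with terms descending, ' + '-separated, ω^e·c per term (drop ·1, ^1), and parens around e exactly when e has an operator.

ω^(ω + 1) + ω^2·2 + ω + 4

step 0: 12 = 2^(2 + 1) + 2^2; sub 3 for 2: 3^(3 + 1) + 3^3; = 108; G_1 = 108−1 = 107
step 1: 107 = 3^(3 + 1) + 2·3^2 + 2·3 + 2; sub 4 for 3: 4^(4 + 1) + 2·4^2 + 2·4 + 2; = 1066; G_2 = 1066−1 = 1065
step 2: 1065 = 4^(4 + 1) + 2·4^2 + 2·4 + 1; sub 5 for 4: 5^(5 + 1) + 2·5^2 + 2·5 + 1; = 15686; G_3 = 15686−1 = 15685
step 3: 15685 = 5^(5 + 1) + 2·5^2 + 2·5; sub 6 for 5: 6^(6 + 1) + 2·6^2 + 2·6; = 280020; G_4 = 280020−1 = 280019
step 4: 280019 = 6^(6 + 1) + 2·6^2 + 6 + 5; sub 7 for 6: 7^(7 + 1) + 2·7^2 + 7 + 5; = 5764911; G_5 = 5764911−1 = 5764910
step 5: 5764910 = 7^(7 + 1) + 2·7^2 + 7 + 4; sub 8 for 7: 8^(8 + 1) + 2·8^2 + 8 + 4; = 134217868; G_6 = 134217868−1 = 134217867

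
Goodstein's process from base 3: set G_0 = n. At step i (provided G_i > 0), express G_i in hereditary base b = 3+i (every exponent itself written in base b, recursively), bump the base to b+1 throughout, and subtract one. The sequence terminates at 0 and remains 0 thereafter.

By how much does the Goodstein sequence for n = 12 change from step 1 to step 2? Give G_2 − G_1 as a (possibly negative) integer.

G_0=12  [base 3] 3^2 + 3  →[3↦4]→  4^2 + 4 = 20  −1 ⇒ G_1=19
G_1=19  [base 4] 4^2 + 3  →[4↦5]→  5^2 + 3 = 28  −1 ⇒ G_2=27

8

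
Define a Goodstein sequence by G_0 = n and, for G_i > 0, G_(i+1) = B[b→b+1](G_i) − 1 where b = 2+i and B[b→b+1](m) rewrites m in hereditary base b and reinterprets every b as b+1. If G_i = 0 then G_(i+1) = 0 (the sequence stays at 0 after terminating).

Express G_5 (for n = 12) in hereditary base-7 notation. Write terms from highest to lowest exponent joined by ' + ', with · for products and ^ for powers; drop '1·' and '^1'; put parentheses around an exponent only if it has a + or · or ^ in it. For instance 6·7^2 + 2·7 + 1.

7^(7 + 1) + 2·7^2 + 7 + 4

G_0=12  [base 2] 2^(2 + 1) + 2^2  →[2↦3]→  3^(3 + 1) + 3^3 = 108  −1 ⇒ G_1=107
G_1=107  [base 3] 3^(3 + 1) + 2·3^2 + 2·3 + 2  →[3↦4]→  4^(4 + 1) + 2·4^2 + 2·4 + 2 = 1066  −1 ⇒ G_2=1065
G_2=1065  [base 4] 4^(4 + 1) + 2·4^2 + 2·4 + 1  →[4↦5]→  5^(5 + 1) + 2·5^2 + 2·5 + 1 = 15686  −1 ⇒ G_3=15685
G_3=15685  [base 5] 5^(5 + 1) + 2·5^2 + 2·5  →[5↦6]→  6^(6 + 1) + 2·6^2 + 2·6 = 280020  −1 ⇒ G_4=280019
G_4=280019  [base 6] 6^(6 + 1) + 2·6^2 + 6 + 5  →[6↦7]→  7^(7 + 1) + 2·7^2 + 7 + 5 = 5764911  −1 ⇒ G_5=5764910
G_5=5764910  [base 7] 7^(7 + 1) + 2·7^2 + 7 + 4  →[7↦8]→  8^(8 + 1) + 2·8^2 + 8 + 4 = 134217868  −1 ⇒ G_6=134217867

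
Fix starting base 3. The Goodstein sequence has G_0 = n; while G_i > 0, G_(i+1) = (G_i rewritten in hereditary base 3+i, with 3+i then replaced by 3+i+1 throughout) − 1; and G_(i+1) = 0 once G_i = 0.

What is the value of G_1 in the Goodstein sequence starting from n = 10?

(0) 10|_3 = 3^2 + 1 ↦ 4^2 + 1|_4 = 17 ⇒ 16
(1) 16|_4 = 4^2 ↦ 5^2|_5 = 25 ⇒ 24

16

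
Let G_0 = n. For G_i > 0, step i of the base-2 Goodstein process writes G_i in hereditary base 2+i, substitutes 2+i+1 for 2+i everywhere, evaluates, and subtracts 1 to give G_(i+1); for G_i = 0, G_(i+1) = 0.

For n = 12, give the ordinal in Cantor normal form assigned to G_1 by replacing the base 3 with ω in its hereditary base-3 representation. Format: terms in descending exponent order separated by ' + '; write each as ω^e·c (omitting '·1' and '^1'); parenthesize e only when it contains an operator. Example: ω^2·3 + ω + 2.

G_0 = 12. HB_2(12) = 2^(2 + 1) + 2^2. Bump = 108. G_1 = 107.
G_1 = 107. HB_3(107) = 3^(3 + 1) + 2·3^2 + 2·3 + 2. Bump = 1066. G_2 = 1065.

ω^(ω + 1) + ω^2·2 + ω·2 + 2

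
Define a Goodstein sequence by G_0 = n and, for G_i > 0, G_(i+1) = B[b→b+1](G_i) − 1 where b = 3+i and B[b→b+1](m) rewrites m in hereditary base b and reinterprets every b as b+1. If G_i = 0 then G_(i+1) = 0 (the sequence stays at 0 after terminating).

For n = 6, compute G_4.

7

[0] 6 ≡ 2·3 (base 3). Lift 4: 8. −1: 7.
[1] 7 ≡ 4 + 3 (base 4). Lift 5: 8. −1: 7.
[2] 7 ≡ 5 + 2 (base 5). Lift 6: 8. −1: 7.
[3] 7 ≡ 6 + 1 (base 6). Lift 7: 8. −1: 7.
[4] 7 ≡ 7 (base 7). Lift 8: 8. −1: 7.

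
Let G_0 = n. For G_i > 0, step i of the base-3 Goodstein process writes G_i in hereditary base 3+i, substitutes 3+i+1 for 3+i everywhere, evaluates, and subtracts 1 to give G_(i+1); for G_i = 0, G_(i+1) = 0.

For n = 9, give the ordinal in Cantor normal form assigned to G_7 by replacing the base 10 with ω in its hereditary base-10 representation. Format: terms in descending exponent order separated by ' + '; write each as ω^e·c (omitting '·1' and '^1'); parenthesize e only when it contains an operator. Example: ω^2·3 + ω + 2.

ω·2 + 5

(0) 9|_3 = 3^2 ↦ 4^2|_4 = 16 ⇒ 15
(1) 15|_4 = 3·4 + 3 ↦ 3·5 + 3|_5 = 18 ⇒ 17
(2) 17|_5 = 3·5 + 2 ↦ 3·6 + 2|_6 = 20 ⇒ 19
(3) 19|_6 = 3·6 + 1 ↦ 3·7 + 1|_7 = 22 ⇒ 21
(4) 21|_7 = 3·7 ↦ 3·8|_8 = 24 ⇒ 23
(5) 23|_8 = 2·8 + 7 ↦ 2·9 + 7|_9 = 25 ⇒ 24
(6) 24|_9 = 2·9 + 6 ↦ 2·10 + 6|_10 = 26 ⇒ 25
(7) 25|_10 = 2·10 + 5 ↦ 2·11 + 5|_11 = 27 ⇒ 26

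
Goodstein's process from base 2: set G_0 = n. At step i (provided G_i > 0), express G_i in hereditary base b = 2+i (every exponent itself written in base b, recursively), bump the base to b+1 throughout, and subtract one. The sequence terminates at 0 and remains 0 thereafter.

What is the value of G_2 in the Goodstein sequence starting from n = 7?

7 —HB2→ 2^2 + 2 + 1 —bump→ 3^3 + 3 + 1 = 31 —(−1)→ 30
30 —HB3→ 3^3 + 3 —bump→ 4^4 + 4 = 260 —(−1)→ 259

259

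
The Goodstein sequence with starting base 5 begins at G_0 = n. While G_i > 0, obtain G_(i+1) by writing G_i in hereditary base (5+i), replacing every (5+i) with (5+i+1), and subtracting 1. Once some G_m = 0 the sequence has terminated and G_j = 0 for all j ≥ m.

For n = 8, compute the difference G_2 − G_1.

0

[0] 8 ≡ 5 + 3 (base 5). Lift 6: 9. −1: 8.
[1] 8 ≡ 6 + 2 (base 6). Lift 7: 9. −1: 8.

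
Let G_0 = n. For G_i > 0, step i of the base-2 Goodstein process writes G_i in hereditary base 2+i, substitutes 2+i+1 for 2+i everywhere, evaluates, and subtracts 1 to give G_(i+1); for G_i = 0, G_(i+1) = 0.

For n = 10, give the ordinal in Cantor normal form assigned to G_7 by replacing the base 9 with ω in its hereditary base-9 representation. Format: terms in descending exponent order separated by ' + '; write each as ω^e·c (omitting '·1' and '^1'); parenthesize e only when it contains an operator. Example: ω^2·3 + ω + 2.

i=0: 10 = 2^(2 + 1) + 2 (b=2); 2→3: 3^(3 + 1) + 3 = 84; 84−1 = 83
i=1: 83 = 3^(3 + 1) + 2 (b=3); 3→4: 4^(4 + 1) + 2 = 1026; 1026−1 = 1025
i=2: 1025 = 4^(4 + 1) + 1 (b=4); 4→5: 5^(5 + 1) + 1 = 15626; 15626−1 = 15625
i=3: 15625 = 5^(5 + 1) (b=5); 5→6: 6^(6 + 1) = 279936; 279936−1 = 279935
i=4: 279935 = 5·6^6 + 5·6^5 + 5·6^4 + 5·6^3 + 5·6^2 + 5·6 + 5 (b=6); 6→7: 5·7^7 + 5·7^5 + 5·7^4 + 5·7^3 + 5·7^2 + 5·7 + 5 = 4215755; 4215755−1 = 4215754
i=5: 4215754 = 5·7^7 + 5·7^5 + 5·7^4 + 5·7^3 + 5·7^2 + 5·7 + 4 (b=7); 7→8: 5·8^8 + 5·8^5 + 5·8^4 + 5·8^3 + 5·8^2 + 5·8 + 4 = 84073324; 84073324−1 = 84073323
i=6: 84073323 = 5·8^8 + 5·8^5 + 5·8^4 + 5·8^3 + 5·8^2 + 5·8 + 3 (b=8); 8→9: 5·9^9 + 5·9^5 + 5·9^4 + 5·9^3 + 5·9^2 + 5·9 + 3 = 1937434593; 1937434593−1 = 1937434592
i=7: 1937434592 = 5·9^9 + 5·9^5 + 5·9^4 + 5·9^3 + 5·9^2 + 5·9 + 2 (b=9); 9→10: 5·10^10 + 5·10^5 + 5·10^4 + 5·10^3 + 5·10^2 + 5·10 + 2 = 50000555552; 50000555552−1 = 50000555551

ω^ω·5 + ω^5·5 + ω^4·5 + ω^3·5 + ω^2·5 + ω·5 + 2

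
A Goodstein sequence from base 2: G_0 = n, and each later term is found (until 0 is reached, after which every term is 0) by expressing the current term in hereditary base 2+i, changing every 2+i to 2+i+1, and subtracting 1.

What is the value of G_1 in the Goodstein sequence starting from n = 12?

107

12 —HB2→ 2^(2 + 1) + 2^2 —bump→ 3^(3 + 1) + 3^3 = 108 —(−1)→ 107
107 —HB3→ 3^(3 + 1) + 2·3^2 + 2·3 + 2 —bump→ 4^(4 + 1) + 2·4^2 + 2·4 + 2 = 1066 —(−1)→ 1065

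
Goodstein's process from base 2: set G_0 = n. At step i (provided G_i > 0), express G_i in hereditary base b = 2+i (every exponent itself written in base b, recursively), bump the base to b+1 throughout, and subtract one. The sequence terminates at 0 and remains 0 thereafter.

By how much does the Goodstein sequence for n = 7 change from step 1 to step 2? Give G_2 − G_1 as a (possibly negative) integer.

(0) 7|_2 = 2^2 + 2 + 1 ↦ 3^3 + 3 + 1|_3 = 31 ⇒ 30
(1) 30|_3 = 3^3 + 3 ↦ 4^4 + 4|_4 = 260 ⇒ 259

229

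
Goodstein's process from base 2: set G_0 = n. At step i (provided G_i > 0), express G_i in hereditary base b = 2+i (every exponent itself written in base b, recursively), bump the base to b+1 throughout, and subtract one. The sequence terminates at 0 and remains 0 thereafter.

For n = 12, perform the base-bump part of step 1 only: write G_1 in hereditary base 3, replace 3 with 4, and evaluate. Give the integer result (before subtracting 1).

1066

i=0: 12 = 2^(2 + 1) + 2^2 (b=2); 2→3: 3^(3 + 1) + 3^3 = 108; 108−1 = 107
i=1: 107 = 3^(3 + 1) + 2·3^2 + 2·3 + 2 (b=3); 3→4: 4^(4 + 1) + 2·4^2 + 2·4 + 2 = 1066; 1066−1 = 1065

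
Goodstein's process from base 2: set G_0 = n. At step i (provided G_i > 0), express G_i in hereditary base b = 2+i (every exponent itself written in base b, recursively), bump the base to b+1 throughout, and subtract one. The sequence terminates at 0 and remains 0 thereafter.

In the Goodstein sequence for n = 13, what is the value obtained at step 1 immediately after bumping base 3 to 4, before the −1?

1280

step 0: 13 = 2^(2 + 1) + 2^2 + 1; sub 3 for 2: 3^(3 + 1) + 3^3 + 1; = 109; G_1 = 109−1 = 108
step 1: 108 = 3^(3 + 1) + 3^3; sub 4 for 3: 4^(4 + 1) + 4^4; = 1280; G_2 = 1280−1 = 1279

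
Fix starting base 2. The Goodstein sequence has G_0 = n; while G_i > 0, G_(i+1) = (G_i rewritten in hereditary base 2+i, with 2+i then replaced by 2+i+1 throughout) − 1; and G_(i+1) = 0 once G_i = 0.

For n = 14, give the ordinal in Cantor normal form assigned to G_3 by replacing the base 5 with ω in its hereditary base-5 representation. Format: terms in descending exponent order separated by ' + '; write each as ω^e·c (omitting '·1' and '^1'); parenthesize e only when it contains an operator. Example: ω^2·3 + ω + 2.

ω^(ω + 1) + ω^ω

i=0: 14 = 2^(2 + 1) + 2^2 + 2 (b=2); 2→3: 3^(3 + 1) + 3^3 + 3 = 111; 111−1 = 110
i=1: 110 = 3^(3 + 1) + 3^3 + 2 (b=3); 3→4: 4^(4 + 1) + 4^4 + 2 = 1282; 1282−1 = 1281
i=2: 1281 = 4^(4 + 1) + 4^4 + 1 (b=4); 4→5: 5^(5 + 1) + 5^5 + 1 = 18751; 18751−1 = 18750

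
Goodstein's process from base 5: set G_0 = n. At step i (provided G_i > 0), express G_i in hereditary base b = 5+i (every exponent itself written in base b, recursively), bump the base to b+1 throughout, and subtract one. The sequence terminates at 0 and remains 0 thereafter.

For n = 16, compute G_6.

i=0: 16 = 3·5 + 1 (b=5); 5→6: 3·6 + 1 = 19; 19−1 = 18
i=1: 18 = 3·6 (b=6); 6→7: 3·7 = 21; 21−1 = 20
i=2: 20 = 2·7 + 6 (b=7); 7→8: 2·8 + 6 = 22; 22−1 = 21
i=3: 21 = 2·8 + 5 (b=8); 8→9: 2·9 + 5 = 23; 23−1 = 22
i=4: 22 = 2·9 + 4 (b=9); 9→10: 2·10 + 4 = 24; 24−1 = 23
i=5: 23 = 2·10 + 3 (b=10); 10→11: 2·11 + 3 = 25; 25−1 = 24

24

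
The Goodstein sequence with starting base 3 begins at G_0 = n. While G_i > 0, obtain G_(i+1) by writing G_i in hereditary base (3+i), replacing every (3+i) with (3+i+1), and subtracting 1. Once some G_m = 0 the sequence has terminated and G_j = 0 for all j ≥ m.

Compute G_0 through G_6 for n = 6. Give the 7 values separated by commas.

6, 7, 7, 7, 7, 7, 6

G_0 = 6. HB_3(6) = 2·3. Bump = 8. G_1 = 7.
G_1 = 7. HB_4(7) = 4 + 3. Bump = 8. G_2 = 7.
G_2 = 7. HB_5(7) = 5 + 2. Bump = 8. G_3 = 7.
G_3 = 7. HB_6(7) = 6 + 1. Bump = 8. G_4 = 7.
G_4 = 7. HB_7(7) = 7. Bump = 8. G_5 = 7.
G_5 = 7. HB_8(7) = 7. Bump = 7. G_6 = 6.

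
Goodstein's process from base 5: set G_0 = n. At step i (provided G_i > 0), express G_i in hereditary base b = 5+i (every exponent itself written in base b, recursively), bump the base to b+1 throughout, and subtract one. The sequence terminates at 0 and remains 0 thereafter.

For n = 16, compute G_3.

G_0 = 16. HB_5(16) = 3·5 + 1. Bump = 19. G_1 = 18.
G_1 = 18. HB_6(18) = 3·6. Bump = 21. G_2 = 20.
G_2 = 20. HB_7(20) = 2·7 + 6. Bump = 22. G_3 = 21.
G_3 = 21. HB_8(21) = 2·8 + 5. Bump = 23. G_4 = 22.

21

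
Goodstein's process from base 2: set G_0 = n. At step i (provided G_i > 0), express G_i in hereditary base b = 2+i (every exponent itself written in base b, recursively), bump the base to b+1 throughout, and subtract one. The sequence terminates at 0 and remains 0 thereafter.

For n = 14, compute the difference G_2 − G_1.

1171

[0] 14 ≡ 2^(2 + 1) + 2^2 + 2 (base 2). Lift 3: 111. −1: 110.
[1] 110 ≡ 3^(3 + 1) + 3^3 + 2 (base 3). Lift 4: 1282. −1: 1281.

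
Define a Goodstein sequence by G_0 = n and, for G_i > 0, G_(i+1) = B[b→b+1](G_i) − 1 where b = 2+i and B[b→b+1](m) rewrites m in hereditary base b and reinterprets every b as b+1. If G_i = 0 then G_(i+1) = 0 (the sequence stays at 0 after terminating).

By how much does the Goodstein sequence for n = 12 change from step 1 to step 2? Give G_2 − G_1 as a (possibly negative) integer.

step 0: 12 = 2^(2 + 1) + 2^2; sub 3 for 2: 3^(3 + 1) + 3^3; = 108; G_1 = 108−1 = 107
step 1: 107 = 3^(3 + 1) + 2·3^2 + 2·3 + 2; sub 4 for 3: 4^(4 + 1) + 2·4^2 + 2·4 + 2; = 1066; G_2 = 1066−1 = 1065

958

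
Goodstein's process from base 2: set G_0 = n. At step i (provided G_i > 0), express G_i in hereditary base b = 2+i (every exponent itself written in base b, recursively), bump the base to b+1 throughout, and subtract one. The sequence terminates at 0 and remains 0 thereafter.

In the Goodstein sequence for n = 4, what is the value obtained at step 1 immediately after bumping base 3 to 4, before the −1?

42

4 —HB2→ 2^2 —bump→ 3^3 = 27 —(−1)→ 26
26 —HB3→ 2·3^2 + 2·3 + 2 —bump→ 2·4^2 + 2·4 + 2 = 42 —(−1)→ 41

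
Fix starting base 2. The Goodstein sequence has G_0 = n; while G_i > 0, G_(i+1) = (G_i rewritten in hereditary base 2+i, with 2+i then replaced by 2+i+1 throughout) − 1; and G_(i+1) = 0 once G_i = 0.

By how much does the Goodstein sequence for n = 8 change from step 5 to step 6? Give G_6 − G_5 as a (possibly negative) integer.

[0] 8 ≡ 2^(2 + 1) (base 2). Lift 3: 81. −1: 80.
[1] 80 ≡ 2·3^3 + 2·3^2 + 2·3 + 2 (base 3). Lift 4: 554. −1: 553.
[2] 553 ≡ 2·4^4 + 2·4^2 + 2·4 + 1 (base 4). Lift 5: 6311. −1: 6310.
[3] 6310 ≡ 2·5^5 + 2·5^2 + 2·5 (base 5). Lift 6: 93396. −1: 93395.
[4] 93395 ≡ 2·6^6 + 2·6^2 + 6 + 5 (base 6). Lift 7: 1647196. −1: 1647195.
[5] 1647195 ≡ 2·7^7 + 2·7^2 + 7 + 4 (base 7). Lift 8: 33554572. −1: 33554571.

31907376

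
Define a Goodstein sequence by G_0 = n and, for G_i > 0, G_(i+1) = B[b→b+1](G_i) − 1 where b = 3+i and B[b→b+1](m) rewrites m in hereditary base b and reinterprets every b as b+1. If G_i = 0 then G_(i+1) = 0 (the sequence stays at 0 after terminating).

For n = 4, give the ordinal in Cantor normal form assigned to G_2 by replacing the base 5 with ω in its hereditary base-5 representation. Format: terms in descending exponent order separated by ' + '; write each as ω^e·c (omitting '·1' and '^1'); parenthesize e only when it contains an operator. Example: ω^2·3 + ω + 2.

4

[0] 4 ≡ 3 + 1 (base 3). Lift 4: 5. −1: 4.
[1] 4 ≡ 4 (base 4). Lift 5: 5. −1: 4.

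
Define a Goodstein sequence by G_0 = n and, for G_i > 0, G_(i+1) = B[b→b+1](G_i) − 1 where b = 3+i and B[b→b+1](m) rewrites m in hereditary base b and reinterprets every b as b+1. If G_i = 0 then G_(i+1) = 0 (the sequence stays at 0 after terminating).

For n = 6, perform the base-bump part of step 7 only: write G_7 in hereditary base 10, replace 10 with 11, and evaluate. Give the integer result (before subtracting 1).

5

(0) 6|_3 = 2·3 ↦ 2·4|_4 = 8 ⇒ 7
(1) 7|_4 = 4 + 3 ↦ 5 + 3|_5 = 8 ⇒ 7
(2) 7|_5 = 5 + 2 ↦ 6 + 2|_6 = 8 ⇒ 7
(3) 7|_6 = 6 + 1 ↦ 7 + 1|_7 = 8 ⇒ 7
(4) 7|_7 = 7 ↦ 8|_8 = 8 ⇒ 7
(5) 7|_8 = 7 ↦ 7|_9 = 7 ⇒ 6
(6) 6|_9 = 6 ↦ 6|_10 = 6 ⇒ 5
(7) 5|_10 = 5 ↦ 5|_11 = 5 ⇒ 4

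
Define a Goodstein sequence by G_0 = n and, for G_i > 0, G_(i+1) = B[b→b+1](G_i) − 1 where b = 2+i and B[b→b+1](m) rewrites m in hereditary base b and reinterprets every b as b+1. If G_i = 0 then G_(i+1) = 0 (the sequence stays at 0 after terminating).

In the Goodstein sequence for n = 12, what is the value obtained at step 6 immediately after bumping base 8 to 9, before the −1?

[0] 12 ≡ 2^(2 + 1) + 2^2 (base 2). Lift 3: 108. −1: 107.
[1] 107 ≡ 3^(3 + 1) + 2·3^2 + 2·3 + 2 (base 3). Lift 4: 1066. −1: 1065.
[2] 1065 ≡ 4^(4 + 1) + 2·4^2 + 2·4 + 1 (base 4). Lift 5: 15686. −1: 15685.
[3] 15685 ≡ 5^(5 + 1) + 2·5^2 + 2·5 (base 5). Lift 6: 280020. −1: 280019.
[4] 280019 ≡ 6^(6 + 1) + 2·6^2 + 6 + 5 (base 6). Lift 7: 5764911. −1: 5764910.
[5] 5764910 ≡ 7^(7 + 1) + 2·7^2 + 7 + 4 (base 7). Lift 8: 134217868. −1: 134217867.

3486784575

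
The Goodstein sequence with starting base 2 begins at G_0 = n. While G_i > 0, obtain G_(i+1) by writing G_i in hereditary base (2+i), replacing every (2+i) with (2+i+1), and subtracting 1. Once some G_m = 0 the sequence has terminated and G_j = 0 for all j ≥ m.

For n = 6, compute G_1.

29

(0) 6|_2 = 2^2 + 2 ↦ 3^3 + 3|_3 = 30 ⇒ 29
(1) 29|_3 = 3^3 + 2 ↦ 4^4 + 2|_4 = 258 ⇒ 257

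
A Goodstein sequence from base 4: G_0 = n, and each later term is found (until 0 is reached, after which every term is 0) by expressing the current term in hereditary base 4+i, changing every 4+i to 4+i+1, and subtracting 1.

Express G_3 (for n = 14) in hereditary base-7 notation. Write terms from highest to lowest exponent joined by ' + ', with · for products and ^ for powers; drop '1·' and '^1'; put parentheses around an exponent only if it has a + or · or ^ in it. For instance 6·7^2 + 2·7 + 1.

2·7 + 6

step 0: 14 = 3·4 + 2; sub 5 for 4: 3·5 + 2; = 17; G_1 = 17−1 = 16
step 1: 16 = 3·5 + 1; sub 6 for 5: 3·6 + 1; = 19; G_2 = 19−1 = 18
step 2: 18 = 3·6; sub 7 for 6: 3·7; = 21; G_3 = 21−1 = 20
step 3: 20 = 2·7 + 6; sub 8 for 7: 2·8 + 6; = 22; G_4 = 22−1 = 21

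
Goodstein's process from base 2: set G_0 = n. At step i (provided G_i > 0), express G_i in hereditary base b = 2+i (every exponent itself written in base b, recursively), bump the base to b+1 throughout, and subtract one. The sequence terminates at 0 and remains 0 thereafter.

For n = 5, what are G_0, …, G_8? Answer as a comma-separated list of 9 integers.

5, 27, 255, 467, 775, 1197, 1751, 2454, 3325

G_0 = 5. HB_2(5) = 2^2 + 1. Bump = 28. G_1 = 27.
G_1 = 27. HB_3(27) = 3^3. Bump = 256. G_2 = 255.
G_2 = 255. HB_4(255) = 3·4^3 + 3·4^2 + 3·4 + 3. Bump = 468. G_3 = 467.
G_3 = 467. HB_5(467) = 3·5^3 + 3·5^2 + 3·5 + 2. Bump = 776. G_4 = 775.
G_4 = 775. HB_6(775) = 3·6^3 + 3·6^2 + 3·6 + 1. Bump = 1198. G_5 = 1197.
G_5 = 1197. HB_7(1197) = 3·7^3 + 3·7^2 + 3·7. Bump = 1752. G_6 = 1751.
G_6 = 1751. HB_8(1751) = 3·8^3 + 3·8^2 + 2·8 + 7. Bump = 2455. G_7 = 2454.
G_7 = 2454. HB_9(2454) = 3·9^3 + 3·9^2 + 2·9 + 6. Bump = 3326. G_8 = 3325.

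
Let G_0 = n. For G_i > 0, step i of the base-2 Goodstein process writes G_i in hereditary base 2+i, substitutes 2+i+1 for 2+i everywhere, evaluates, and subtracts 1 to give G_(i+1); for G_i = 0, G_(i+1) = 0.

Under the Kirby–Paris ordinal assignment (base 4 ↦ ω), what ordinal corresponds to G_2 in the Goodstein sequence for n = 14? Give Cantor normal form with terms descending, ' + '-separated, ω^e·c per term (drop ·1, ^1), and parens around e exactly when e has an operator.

(0) 14|_2 = 2^(2 + 1) + 2^2 + 2 ↦ 3^(3 + 1) + 3^3 + 3|_3 = 111 ⇒ 110
(1) 110|_3 = 3^(3 + 1) + 3^3 + 2 ↦ 4^(4 + 1) + 4^4 + 2|_4 = 1282 ⇒ 1281

ω^(ω + 1) + ω^ω + 1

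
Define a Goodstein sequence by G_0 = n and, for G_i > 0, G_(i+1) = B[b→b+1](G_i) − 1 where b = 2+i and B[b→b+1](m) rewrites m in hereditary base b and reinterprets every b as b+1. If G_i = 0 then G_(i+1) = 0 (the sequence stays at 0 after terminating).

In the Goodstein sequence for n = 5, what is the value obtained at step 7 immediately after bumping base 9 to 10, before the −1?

i=0: 5 = 2^2 + 1 (b=2); 2→3: 3^3 + 1 = 28; 28−1 = 27
i=1: 27 = 3^3 (b=3); 3→4: 4^4 = 256; 256−1 = 255
i=2: 255 = 3·4^3 + 3·4^2 + 3·4 + 3 (b=4); 4→5: 3·5^3 + 3·5^2 + 3·5 + 3 = 468; 468−1 = 467
i=3: 467 = 3·5^3 + 3·5^2 + 3·5 + 2 (b=5); 5→6: 3·6^3 + 3·6^2 + 3·6 + 2 = 776; 776−1 = 775
i=4: 775 = 3·6^3 + 3·6^2 + 3·6 + 1 (b=6); 6→7: 3·7^3 + 3·7^2 + 3·7 + 1 = 1198; 1198−1 = 1197
i=5: 1197 = 3·7^3 + 3·7^2 + 3·7 (b=7); 7→8: 3·8^3 + 3·8^2 + 3·8 = 1752; 1752−1 = 1751
i=6: 1751 = 3·8^3 + 3·8^2 + 2·8 + 7 (b=8); 8→9: 3·9^3 + 3·9^2 + 2·9 + 7 = 2455; 2455−1 = 2454
i=7: 2454 = 3·9^3 + 3·9^2 + 2·9 + 6 (b=9); 9→10: 3·10^3 + 3·10^2 + 2·10 + 6 = 3326; 3326−1 = 3325

3326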